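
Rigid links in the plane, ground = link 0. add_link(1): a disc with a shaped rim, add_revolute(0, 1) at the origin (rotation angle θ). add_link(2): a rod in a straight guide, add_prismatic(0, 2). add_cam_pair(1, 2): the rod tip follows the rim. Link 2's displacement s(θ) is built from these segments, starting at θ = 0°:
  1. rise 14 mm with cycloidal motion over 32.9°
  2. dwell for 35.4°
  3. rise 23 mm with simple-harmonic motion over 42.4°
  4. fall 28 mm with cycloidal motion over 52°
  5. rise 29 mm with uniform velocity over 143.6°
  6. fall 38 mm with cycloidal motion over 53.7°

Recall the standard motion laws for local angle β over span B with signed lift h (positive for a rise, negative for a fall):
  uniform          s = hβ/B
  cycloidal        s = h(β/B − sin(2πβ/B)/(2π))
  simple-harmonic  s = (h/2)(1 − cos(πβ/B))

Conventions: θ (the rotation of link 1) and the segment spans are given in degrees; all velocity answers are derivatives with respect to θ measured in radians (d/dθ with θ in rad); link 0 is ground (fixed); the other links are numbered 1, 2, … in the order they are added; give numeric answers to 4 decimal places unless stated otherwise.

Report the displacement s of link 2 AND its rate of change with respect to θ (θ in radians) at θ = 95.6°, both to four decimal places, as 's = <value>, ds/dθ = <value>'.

segment 1 (0° to 32.9°, cycloidal, h = 14) is passed completely: s = 0.0000 + (14) = 14.0000
segment 2 (32.9° to 68.3°, dwell): s unchanged at 14.0000
θ = 95.6° falls in segment 3 (68.3° to 110.7°, simple-harmonic, h = 23): β = 95.6 − 68.3 = 27.3°, B = 42.4°; Δs = 23/2·(1 − cos(π·0.6439)) = 16.5225; s = 14.0000 + 16.5225 = 30.5225
velocity in seg [68.3°–110.7°] (simple-harmonic), θ in radians: β = 27.3° = 0.4765 rad, B = 42.4° = 0.7400 rad; ds/dθ = (πh/(2B)) sin(πβ/B) = (π·23/(2·0.7400)) sin(π·0.6439) = 43.918494 mm/rad

s = 30.5225, ds/dθ = 43.9185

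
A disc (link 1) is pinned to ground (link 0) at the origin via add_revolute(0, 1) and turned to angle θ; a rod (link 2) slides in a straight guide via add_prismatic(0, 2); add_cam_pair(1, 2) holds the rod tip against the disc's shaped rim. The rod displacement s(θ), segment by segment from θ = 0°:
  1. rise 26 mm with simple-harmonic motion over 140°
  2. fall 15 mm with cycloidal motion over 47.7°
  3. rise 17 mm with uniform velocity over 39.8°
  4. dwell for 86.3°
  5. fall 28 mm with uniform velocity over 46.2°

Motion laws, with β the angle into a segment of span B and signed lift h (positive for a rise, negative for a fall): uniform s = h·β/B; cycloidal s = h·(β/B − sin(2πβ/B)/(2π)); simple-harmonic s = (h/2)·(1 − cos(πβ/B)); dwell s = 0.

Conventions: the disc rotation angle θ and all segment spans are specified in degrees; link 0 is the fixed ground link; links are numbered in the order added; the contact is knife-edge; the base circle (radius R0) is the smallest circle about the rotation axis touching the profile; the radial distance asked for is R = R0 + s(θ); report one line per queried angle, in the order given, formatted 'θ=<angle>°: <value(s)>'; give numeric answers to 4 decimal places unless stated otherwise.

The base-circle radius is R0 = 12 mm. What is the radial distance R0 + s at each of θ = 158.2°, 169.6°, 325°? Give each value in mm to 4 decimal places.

segment 1 (0° to 140°, simple-harmonic, h = 26) is passed completely: s = 0.0000 + (26) = 26.0000
θ = 158.2° falls in segment 2 (140° to 187.7°, cycloidal, h = -15): β = 158.2 − 140 = 18.2°, B = 47.7°; Δs = -15·(0.3816 − sin(2π·0.3816)/(2π)) = -4.1061; s = 26.0000 − 4.1061 = 21.8939
θ = 169.6° falls in segment 2 (140° to 187.7°, cycloidal, h = -15): β = 169.6 − 140 = 29.6°, B = 47.7°; Δs = -15·(0.6205 − sin(2π·0.6205)/(2π)) = -10.9484; s = 26.0000 − 10.9484 = 15.0516
segment 2 (140° to 187.7°, cycloidal, h = -15) is passed completely: s = 26.0000 + (-15) = 11.0000
segment 3 (187.7° to 227.5°, uniform, h = 17) is passed completely: s = 11.0000 + (17) = 28.0000
segment 4 (227.5° to 313.8°, dwell): s unchanged at 28.0000
θ = 325° falls in segment 5 (313.8° to 360°, uniform, h = -28): β = 325 − 313.8 = 11.2°, B = 46.2°; Δs = -28·11.2/46.2 = -6.7879; s = 28.0000 − 6.7879 = 21.2121
θ=158.2°: R = R0 + s = 12 + 21.8939 = 33.8939
θ=169.6°: R = R0 + s = 12 + 15.0516 = 27.0516
θ=325°: R = R0 + s = 12 + 21.2121 = 33.2121

θ=158.2°: 33.8939
θ=169.6°: 27.0516
θ=325°: 33.2121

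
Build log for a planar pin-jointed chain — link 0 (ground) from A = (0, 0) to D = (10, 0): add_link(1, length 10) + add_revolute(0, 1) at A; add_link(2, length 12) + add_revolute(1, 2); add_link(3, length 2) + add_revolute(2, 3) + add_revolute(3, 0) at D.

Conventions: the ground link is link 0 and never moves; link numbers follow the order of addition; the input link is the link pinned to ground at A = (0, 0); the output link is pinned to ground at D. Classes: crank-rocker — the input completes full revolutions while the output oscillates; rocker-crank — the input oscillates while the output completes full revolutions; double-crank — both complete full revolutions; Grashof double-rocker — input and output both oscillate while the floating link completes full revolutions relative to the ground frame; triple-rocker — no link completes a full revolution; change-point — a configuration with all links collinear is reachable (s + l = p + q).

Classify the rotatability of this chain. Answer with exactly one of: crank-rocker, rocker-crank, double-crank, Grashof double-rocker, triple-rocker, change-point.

lengths: ground=10, input=10, coupler=12, output=2
sorted: s=2 (shortest), l=12 (longest), p+q=20
s + l = 14 vs p + q = 20
s + l < p + q (Grashof) with shortest = output link → rocker-crank

rocker-crank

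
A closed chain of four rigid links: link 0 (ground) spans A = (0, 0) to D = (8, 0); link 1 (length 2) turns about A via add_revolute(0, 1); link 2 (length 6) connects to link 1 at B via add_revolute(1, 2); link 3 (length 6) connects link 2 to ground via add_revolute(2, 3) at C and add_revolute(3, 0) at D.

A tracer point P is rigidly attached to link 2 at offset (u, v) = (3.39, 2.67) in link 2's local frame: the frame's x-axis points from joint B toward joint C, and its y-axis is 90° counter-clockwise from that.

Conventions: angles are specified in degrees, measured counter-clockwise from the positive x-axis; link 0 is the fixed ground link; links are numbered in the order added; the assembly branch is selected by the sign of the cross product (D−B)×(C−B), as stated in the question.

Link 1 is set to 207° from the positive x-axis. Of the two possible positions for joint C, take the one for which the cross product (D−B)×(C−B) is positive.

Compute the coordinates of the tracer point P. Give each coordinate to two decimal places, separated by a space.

A=(0,0), D=(8.00,0)
B = A + 2.00·(cos207°, sin207°) = (-1.7820, -0.9080)
|BD| = 9.8241
circle(B,6.00) ∩ circle(D,6.00): a=4.9120, h=3.4456
  candidates: C₊=(2.7905,2.9768) cross=33.849; C₋=(3.4274,-3.8848) cross=-33.849
  branch + wants cross > 0 → take C=(2.7905,2.9768) (cross=33.849)
ex = (C−B)/|BC| = (0.7621,0.6475); ey = (-0.6475,0.7621)
P = B + 3.39·ex + 2.67·ey = (-0.9273,3.3217)

-0.93 3.32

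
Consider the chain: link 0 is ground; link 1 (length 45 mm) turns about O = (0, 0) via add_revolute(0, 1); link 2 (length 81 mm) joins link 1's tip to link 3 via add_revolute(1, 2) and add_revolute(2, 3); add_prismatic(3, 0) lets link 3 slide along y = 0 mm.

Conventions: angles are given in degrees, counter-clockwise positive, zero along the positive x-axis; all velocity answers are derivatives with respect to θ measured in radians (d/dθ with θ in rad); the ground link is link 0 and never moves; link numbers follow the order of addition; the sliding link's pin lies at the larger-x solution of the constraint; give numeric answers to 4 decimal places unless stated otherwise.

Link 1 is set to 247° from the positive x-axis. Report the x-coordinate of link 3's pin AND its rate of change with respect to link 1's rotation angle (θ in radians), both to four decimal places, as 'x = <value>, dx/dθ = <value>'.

geometry: r = 45 mm, L = 81 mm, e = 0 mm
crank pin P = (r cos θ, r sin θ) = (-17.582901, -41.422718)
h = r sin θ − e = -41.422718 − 0 = -41.422718
x = r cos θ + √(L² − h²) = -17.582901 + 69.607172 = 52.024271
dx/dθ = −r sin θ − h·r cos θ/√(L² − h²) (θ in radians; h = -41.422718) = 30.959263

x = 52.0243, dx/dθ = 30.9593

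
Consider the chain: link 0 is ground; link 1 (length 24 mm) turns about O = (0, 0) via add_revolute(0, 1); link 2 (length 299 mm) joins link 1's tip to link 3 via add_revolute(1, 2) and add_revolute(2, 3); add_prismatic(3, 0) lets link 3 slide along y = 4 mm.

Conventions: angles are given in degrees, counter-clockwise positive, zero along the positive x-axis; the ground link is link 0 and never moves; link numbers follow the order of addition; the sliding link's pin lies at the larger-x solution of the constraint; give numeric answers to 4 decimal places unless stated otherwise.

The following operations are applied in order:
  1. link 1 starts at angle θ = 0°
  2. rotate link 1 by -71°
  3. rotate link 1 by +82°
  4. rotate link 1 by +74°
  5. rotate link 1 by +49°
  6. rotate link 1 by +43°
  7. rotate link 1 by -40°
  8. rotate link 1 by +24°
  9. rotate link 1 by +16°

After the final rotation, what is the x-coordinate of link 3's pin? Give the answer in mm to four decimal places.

geometry: r = 24 mm, L = 299 mm, e = 4 mm; θ starts at 0°
rotate link 1 by -71°: θ ← 0° -71° = -71°
rotate link 1 by +82°: θ ← -71° +82° = 11°
rotate link 1 by +74°: θ ← 11° +74° = 85°
rotate link 1 by +49°: θ ← 85° +49° = 134°
rotate link 1 by +43°: θ ← 134° +43° = 177°
rotate link 1 by -40°: θ ← 177° -40° = 137°
rotate link 1 by +24°: θ ← 137° +24° = 161°
rotate link 1 by +16°: θ ← 161° +16° = 177°
crank pin P = (r cos θ, r sin θ) = (-23.967109, 1.256063)
h = r sin θ − e = 1.256063 − 4 = -2.743937
x = r cos θ + √(L² − h²) = -23.967109 + 298.987409 = 275.020300

275.0203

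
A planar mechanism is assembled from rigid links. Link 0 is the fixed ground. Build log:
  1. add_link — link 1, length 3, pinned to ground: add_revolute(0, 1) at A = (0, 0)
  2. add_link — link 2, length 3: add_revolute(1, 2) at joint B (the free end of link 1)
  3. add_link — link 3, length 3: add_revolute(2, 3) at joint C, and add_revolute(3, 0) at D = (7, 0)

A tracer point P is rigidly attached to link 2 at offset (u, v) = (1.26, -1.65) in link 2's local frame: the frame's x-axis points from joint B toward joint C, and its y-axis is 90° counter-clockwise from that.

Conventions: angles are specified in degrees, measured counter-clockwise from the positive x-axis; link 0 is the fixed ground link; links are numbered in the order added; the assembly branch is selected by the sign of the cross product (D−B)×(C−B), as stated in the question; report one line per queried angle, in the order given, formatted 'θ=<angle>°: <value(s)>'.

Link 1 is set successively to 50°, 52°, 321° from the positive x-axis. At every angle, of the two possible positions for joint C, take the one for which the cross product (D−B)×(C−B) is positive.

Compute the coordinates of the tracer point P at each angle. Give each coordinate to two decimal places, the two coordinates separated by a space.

A=(0,0), D=(7.00,0)
θ=50°: B = A + 3.00·(cos50°, sin50°) = (1.9284, 2.2981)
θ=50°: |BD| = 5.5680
θ=50°: circle(B,3.00) ∩ circle(D,3.00): a=2.7840, h=1.1177
θ=50°:   candidates: C₊=(4.9255,2.1671) cross=6.223; C₋=(4.0029,0.1310) cross=-6.223
θ=50°:   branch + wants cross > 0 → take C=(4.9255,2.1671) (cross=6.223)
θ=50°: ex = (C−B)/|BC| = (0.9990,-0.0437); ey = (0.0437,0.9990)
θ=50°: P = B + 1.26·ex + -1.65·ey = (3.1151,0.5947)
θ=52°: B = A + 3.00·(cos52°, sin52°) = (1.8470, 2.3640)
θ=52°: |BD| = 5.6694
θ=52°: circle(B,3.00) ∩ circle(D,3.00): a=2.8347, h=0.9821
θ=52°:   candidates: C₊=(4.8330,2.0746) cross=5.568; C₋=(4.0140,0.2894) cross=-5.568
θ=52°:   branch + wants cross > 0 → take C=(4.8330,2.0746) (cross=5.568)
θ=52°: ex = (C−B)/|BC| = (0.9953,-0.0965); ey = (0.0965,0.9953)
θ=52°: P = B + 1.26·ex + -1.65·ey = (2.9419,0.6002)
θ=321°: B = A + 3.00·(cos321°, sin321°) = (2.3314, -1.8880)
θ=321°: |BD| = 5.0359
θ=321°: circle(B,3.00) ∩ circle(D,3.00): a=2.5179, h=1.6310
θ=321°:   candidates: C₊=(4.0543,0.5680) cross=8.213; C₋=(5.2772,-2.4560) cross=-8.213
θ=321°:   branch + wants cross > 0 → take C=(4.0543,0.5680) (cross=8.213)
θ=321°: ex = (C−B)/|BC| = (0.5743,0.8187); ey = (-0.8187,0.5743)
θ=321°: P = B + 1.26·ex + -1.65·ey = (4.4058,-1.8040)

θ=50°: 3.12 0.59
θ=52°: 2.94 0.60
θ=321°: 4.41 -1.80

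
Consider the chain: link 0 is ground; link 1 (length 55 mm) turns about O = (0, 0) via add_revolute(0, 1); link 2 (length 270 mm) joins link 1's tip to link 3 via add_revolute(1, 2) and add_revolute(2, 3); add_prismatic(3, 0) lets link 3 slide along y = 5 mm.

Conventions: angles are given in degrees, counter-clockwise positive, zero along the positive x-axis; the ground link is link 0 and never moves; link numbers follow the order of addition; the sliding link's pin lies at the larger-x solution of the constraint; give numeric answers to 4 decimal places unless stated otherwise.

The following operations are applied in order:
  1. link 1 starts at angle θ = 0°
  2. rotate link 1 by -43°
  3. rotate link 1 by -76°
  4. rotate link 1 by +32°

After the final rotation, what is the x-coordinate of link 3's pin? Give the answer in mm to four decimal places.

geometry: r = 55 mm, L = 270 mm, e = 5 mm; θ starts at 0°
rotate link 1 by -43°: θ ← 0° -43° = -43°
rotate link 1 by -76°: θ ← -43° -76° = -119°
rotate link 1 by +32°: θ ← -119° +32° = -87°
crank pin P = (r cos θ, r sin θ) = (2.878478, -54.924624)
h = r sin θ − e = -54.924624 − 5 = -59.924624
x = r cos θ + √(L² − h²) = 2.878478 + 263.266100 = 266.144578

266.1446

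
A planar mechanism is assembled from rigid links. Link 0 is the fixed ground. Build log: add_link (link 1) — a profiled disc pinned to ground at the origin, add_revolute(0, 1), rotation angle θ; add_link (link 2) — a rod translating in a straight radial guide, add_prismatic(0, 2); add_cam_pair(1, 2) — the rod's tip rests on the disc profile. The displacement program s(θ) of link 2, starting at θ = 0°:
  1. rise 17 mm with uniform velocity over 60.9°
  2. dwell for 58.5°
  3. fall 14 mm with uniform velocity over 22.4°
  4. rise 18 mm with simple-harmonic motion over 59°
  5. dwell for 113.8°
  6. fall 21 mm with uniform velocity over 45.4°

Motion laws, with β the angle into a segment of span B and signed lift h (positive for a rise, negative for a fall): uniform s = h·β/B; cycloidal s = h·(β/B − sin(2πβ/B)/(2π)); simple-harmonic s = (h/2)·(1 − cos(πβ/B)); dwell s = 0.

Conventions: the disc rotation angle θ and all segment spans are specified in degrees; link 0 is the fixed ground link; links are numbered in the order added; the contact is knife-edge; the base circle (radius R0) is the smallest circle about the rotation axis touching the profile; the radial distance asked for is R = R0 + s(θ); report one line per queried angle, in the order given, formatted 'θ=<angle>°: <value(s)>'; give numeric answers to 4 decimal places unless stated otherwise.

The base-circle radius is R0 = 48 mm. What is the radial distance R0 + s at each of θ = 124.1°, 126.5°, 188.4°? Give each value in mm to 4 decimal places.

seg 1 [0°–60.9°] uniform, h=17: full span → s += 17 → s = 17.0000
seg 2 [60.9°–119.4°] dwell: s stays 17.0000
seg 3 [119.4°–141.8°] uniform, h=-14: θ=124.1° here. β=4.7, B=22.4. -14·4.7/22.4 = -2.9375 → s = 14.0625
seg 3 [119.4°–141.8°] uniform, h=-14: θ=126.5° here. β=7.1, B=22.4. -14·7.1/22.4 = -4.4375 → s = 12.5625
seg 3 [119.4°–141.8°] uniform, h=-14: full span → s += -14 → s = 3.0000
seg 4 [141.8°–200.8°] simple-harmonic, h=18: θ=188.4° here. β=46.6, B=59. 18/2·(1 − cos(π·0.7898)) = 16.1085 → s = 19.1085
θ=124.1°: R = R0 + s = 48 + 14.0625 = 62.0625
θ=126.5°: R = R0 + s = 48 + 12.5625 = 60.5625
θ=188.4°: R = R0 + s = 48 + 19.1085 = 67.1085

θ=124.1°: 62.0625
θ=126.5°: 60.5625
θ=188.4°: 67.1085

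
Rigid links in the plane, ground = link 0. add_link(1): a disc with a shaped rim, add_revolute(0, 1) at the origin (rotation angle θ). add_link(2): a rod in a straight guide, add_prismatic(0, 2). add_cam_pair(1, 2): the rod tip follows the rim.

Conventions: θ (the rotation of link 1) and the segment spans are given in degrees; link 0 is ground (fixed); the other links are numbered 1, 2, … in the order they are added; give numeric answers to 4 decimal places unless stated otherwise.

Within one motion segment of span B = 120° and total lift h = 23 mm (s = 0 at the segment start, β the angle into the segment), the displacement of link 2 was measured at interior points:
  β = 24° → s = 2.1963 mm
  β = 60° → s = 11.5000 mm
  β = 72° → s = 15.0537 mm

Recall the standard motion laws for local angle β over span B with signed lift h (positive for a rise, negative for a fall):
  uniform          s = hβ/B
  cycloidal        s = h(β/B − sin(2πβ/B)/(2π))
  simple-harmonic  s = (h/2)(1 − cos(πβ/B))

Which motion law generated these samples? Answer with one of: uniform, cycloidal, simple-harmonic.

candidates at β/B = r: uniform s = h·r (linear in β); cycloidal s = h·(r − sin(2πr)/(2π)); simple-harmonic s = (h/2)(1 − cos(πr))
β=24°: printed 2.1963 | uniform 4.6000, cycloidal 1.1186, simple-harmonic 2.1963
β=60°: printed 11.5000 | uniform 11.5000, cycloidal 11.5000, simple-harmonic 11.5000
β=72°: printed 15.0537 | uniform 13.8000, cycloidal 15.9516, simple-harmonic 15.0537
only one law matches every sample → simple-harmonic

simple-harmonic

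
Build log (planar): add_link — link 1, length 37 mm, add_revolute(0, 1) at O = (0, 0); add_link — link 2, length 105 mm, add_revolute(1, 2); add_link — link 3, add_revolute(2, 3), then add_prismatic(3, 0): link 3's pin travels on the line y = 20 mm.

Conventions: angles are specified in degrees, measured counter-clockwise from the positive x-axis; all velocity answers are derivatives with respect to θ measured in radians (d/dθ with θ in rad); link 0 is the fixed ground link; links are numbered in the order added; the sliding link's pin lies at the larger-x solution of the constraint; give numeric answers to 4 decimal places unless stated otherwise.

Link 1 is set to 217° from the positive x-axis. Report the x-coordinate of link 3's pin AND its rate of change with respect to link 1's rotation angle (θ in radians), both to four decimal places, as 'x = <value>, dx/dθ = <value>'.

geometry: r = 37 mm, L = 105 mm, e = 20 mm
crank pin P = (r cos θ, r sin θ) = (-29.549514, -22.267156)
h = r sin θ − e = -22.267156 − 20 = -42.267156
x = r cos θ + √(L² − h²) = -29.549514 + 96.117051 = 66.567537
dx/dθ = −r sin θ − h·r cos θ/√(L² − h²) (θ in radians; h = -42.267156) = 9.272855

x = 66.5675, dx/dθ = 9.2729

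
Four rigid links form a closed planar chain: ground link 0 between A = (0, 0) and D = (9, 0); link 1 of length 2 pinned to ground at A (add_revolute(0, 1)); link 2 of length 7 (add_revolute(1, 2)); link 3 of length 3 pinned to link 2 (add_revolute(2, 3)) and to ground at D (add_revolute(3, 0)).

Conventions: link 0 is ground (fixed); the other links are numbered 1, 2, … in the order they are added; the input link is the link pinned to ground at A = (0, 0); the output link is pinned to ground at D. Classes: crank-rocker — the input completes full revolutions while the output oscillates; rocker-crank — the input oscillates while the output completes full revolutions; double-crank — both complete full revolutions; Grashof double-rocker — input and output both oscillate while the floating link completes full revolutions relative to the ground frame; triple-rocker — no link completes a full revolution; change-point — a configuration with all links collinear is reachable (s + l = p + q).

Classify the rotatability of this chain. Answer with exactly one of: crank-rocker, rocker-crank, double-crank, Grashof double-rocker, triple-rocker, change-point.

lengths: ground=9, input=2, coupler=7, output=3
sorted: s=2 (shortest), l=9 (longest), p+q=10
s + l = 11 vs p + q = 10
s + l > p + q → non-Grashof → no link fully rotates → triple-rocker

triple-rocker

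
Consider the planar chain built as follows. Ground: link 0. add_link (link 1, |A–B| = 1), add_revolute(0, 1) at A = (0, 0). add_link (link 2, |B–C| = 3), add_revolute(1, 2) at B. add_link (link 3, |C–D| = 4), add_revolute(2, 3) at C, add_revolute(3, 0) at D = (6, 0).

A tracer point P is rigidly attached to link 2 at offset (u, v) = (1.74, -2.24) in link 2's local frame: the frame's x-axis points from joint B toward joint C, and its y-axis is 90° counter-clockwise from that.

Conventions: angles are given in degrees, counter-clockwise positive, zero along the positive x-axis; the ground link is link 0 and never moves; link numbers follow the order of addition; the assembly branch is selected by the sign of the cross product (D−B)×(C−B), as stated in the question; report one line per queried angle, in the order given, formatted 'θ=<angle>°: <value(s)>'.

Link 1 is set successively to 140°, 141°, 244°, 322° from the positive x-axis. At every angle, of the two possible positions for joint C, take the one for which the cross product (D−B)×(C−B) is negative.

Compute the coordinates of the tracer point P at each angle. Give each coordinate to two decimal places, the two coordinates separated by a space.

A=(0,0), D=(6.00,0)
θ=140°: B = A + 1.00·(cos140°, sin140°) = (-0.7660, 0.6428)
θ=140°: |BD| = 6.7965
θ=140°: circle(B,3.00) ∩ circle(D,4.00): a=2.8833, h=0.8287
θ=140°:   candidates: C₊=(2.1827,1.1950) cross=5.632; C₋=(2.0259,-0.4548) cross=-5.632
θ=140°:   branch - wants cross < 0 → take C=(2.0259,-0.4548) (cross=-5.632)
θ=140°: ex = (C−B)/|BC| = (0.9307,-0.3659); ey = (0.3659,0.9307)
θ=140°: P = B + 1.74·ex + -2.24·ey = (0.0337,-2.0785)
θ=141°: B = A + 1.00·(cos141°, sin141°) = (-0.7771, 0.6293)
θ=141°: |BD| = 6.8063
θ=141°: circle(B,3.00) ∩ circle(D,4.00): a=2.8889, h=0.8088
θ=141°:   candidates: C₊=(2.1742,1.1675) cross=5.505; C₋=(2.0246,-0.4431) cross=-5.505
θ=141°:   branch - wants cross < 0 → take C=(2.0246,-0.4431) (cross=-5.505)
θ=141°: ex = (C−B)/|BC| = (0.9339,-0.3575); ey = (0.3575,0.9339)
θ=141°: P = B + 1.74·ex + -2.24·ey = (0.0471,-2.0847)
θ=244°: B = A + 1.00·(cos244°, sin244°) = (-0.4384, -0.8988)
θ=244°: |BD| = 6.5008
θ=244°: circle(B,3.00) ∩ circle(D,4.00): a=2.7120, h=1.2826
θ=244°:   candidates: C₊=(2.0703,0.7464) cross=8.338; C₋=(2.4249,-1.7941) cross=-8.338
θ=244°:   branch - wants cross < 0 → take C=(2.4249,-1.7941) (cross=-8.338)
θ=244°: ex = (C−B)/|BC| = (0.9544,-0.2984); ey = (0.2984,0.9544)
θ=244°: P = B + 1.74·ex + -2.24·ey = (0.5538,-3.5560)
θ=322°: B = A + 1.00·(cos322°, sin322°) = (0.7880, -0.6157)
θ=322°: |BD| = 5.2482
θ=322°: circle(B,3.00) ∩ circle(D,4.00): a=1.9572, h=2.2736
θ=322°:   candidates: C₊=(2.4650,1.8718) cross=11.932; C₋=(2.9984,-2.6440) cross=-11.932
θ=322°:   branch - wants cross < 0 → take C=(2.9984,-2.6440) (cross=-11.932)
θ=322°: ex = (C−B)/|BC| = (0.7368,-0.6761); ey = (0.6761,0.7368)
θ=322°: P = B + 1.74·ex + -2.24·ey = (0.5556,-3.4425)

θ=140°: 0.03 -2.08
θ=141°: 0.05 -2.08
θ=244°: 0.55 -3.56
θ=322°: 0.56 -3.44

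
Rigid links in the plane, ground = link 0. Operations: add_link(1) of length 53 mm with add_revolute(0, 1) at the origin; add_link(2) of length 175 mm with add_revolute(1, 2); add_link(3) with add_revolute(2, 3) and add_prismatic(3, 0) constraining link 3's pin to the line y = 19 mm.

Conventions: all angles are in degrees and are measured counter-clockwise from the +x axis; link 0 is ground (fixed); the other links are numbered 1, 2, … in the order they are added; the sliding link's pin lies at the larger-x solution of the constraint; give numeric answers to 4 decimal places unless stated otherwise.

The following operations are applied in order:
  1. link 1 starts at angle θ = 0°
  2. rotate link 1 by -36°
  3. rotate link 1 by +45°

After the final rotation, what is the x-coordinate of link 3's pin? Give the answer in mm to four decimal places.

geometry: r = 53 mm, L = 175 mm, e = 19 mm; θ starts at 0°
rotate link 1 by -36°: θ ← 0° -36° = -36°
rotate link 1 by +45°: θ ← -36° +45° = 9°
crank pin P = (r cos θ, r sin θ) = (52.347482, 8.291027)
h = r sin θ − e = 8.291027 − 19 = -10.708973
x = r cos θ + √(L² − h²) = 52.347482 + 174.672030 = 227.019512

227.0195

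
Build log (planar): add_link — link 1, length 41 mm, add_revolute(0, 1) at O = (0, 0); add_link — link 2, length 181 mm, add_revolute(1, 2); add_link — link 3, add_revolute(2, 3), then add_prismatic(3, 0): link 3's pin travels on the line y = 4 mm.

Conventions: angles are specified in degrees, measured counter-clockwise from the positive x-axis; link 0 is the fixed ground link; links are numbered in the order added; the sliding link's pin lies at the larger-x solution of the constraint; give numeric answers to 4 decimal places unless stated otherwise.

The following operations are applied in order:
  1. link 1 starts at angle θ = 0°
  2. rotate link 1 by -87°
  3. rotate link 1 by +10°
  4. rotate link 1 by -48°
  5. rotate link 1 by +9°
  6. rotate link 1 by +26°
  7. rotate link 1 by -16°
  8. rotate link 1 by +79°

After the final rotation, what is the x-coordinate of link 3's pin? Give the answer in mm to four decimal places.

geometry: r = 41 mm, L = 181 mm, e = 4 mm; θ starts at 0°
rotate link 1 by -87°: θ ← 0° -87° = -87°
rotate link 1 by +10°: θ ← -87° +10° = -77°
rotate link 1 by -48°: θ ← -77° -48° = -125°
rotate link 1 by +9°: θ ← -125° +9° = -116°
rotate link 1 by +26°: θ ← -116° +26° = -90°
rotate link 1 by -16°: θ ← -90° -16° = -106°
rotate link 1 by +79°: θ ← -106° +79° = -27°
crank pin P = (r cos θ, r sin θ) = (36.531267, -18.613610)
h = r sin θ − e = -18.613610 − 4 = -22.613610
x = r cos θ + √(L² − h²) = 36.531267 + 179.581805 = 216.113072

216.1131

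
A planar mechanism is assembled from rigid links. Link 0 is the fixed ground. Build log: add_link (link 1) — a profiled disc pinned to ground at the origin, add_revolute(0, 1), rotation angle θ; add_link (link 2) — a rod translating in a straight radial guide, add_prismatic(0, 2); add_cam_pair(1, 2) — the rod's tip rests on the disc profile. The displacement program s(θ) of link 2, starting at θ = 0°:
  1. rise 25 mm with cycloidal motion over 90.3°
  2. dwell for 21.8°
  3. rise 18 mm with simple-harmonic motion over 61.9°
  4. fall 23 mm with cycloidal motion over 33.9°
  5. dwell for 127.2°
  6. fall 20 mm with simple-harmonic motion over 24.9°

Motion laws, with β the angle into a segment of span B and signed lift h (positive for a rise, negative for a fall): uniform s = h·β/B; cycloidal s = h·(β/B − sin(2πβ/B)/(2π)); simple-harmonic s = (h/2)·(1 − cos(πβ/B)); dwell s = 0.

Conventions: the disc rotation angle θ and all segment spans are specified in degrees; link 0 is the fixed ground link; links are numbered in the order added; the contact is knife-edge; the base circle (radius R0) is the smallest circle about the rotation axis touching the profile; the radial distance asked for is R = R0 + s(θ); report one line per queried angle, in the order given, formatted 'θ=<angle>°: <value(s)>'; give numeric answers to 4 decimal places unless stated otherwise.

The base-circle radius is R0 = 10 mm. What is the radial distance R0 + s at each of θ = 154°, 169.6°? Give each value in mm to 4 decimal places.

seg 1 [0°–90.3°] cycloidal, h=25: full span → s += 25 → s = 25.0000
seg 2 [90.3°–112.1°] dwell: s stays 25.0000
seg 3 [112.1°–174°] simple-harmonic, h=18: θ=154° here. β=41.9, B=61.9. 18/2·(1 − cos(π·0.6769)) = 13.7482 → s = 38.7482
seg 3 [112.1°–174°] simple-harmonic, h=18: θ=169.6° here. β=57.5, B=61.9. 18/2·(1 − cos(π·0.9289)) = 17.7765 → s = 42.7765
θ=154°: R = R0 + s = 10 + 38.7482 = 48.7482
θ=169.6°: R = R0 + s = 10 + 42.7765 = 52.7765

θ=154°: 48.7482
θ=169.6°: 52.7765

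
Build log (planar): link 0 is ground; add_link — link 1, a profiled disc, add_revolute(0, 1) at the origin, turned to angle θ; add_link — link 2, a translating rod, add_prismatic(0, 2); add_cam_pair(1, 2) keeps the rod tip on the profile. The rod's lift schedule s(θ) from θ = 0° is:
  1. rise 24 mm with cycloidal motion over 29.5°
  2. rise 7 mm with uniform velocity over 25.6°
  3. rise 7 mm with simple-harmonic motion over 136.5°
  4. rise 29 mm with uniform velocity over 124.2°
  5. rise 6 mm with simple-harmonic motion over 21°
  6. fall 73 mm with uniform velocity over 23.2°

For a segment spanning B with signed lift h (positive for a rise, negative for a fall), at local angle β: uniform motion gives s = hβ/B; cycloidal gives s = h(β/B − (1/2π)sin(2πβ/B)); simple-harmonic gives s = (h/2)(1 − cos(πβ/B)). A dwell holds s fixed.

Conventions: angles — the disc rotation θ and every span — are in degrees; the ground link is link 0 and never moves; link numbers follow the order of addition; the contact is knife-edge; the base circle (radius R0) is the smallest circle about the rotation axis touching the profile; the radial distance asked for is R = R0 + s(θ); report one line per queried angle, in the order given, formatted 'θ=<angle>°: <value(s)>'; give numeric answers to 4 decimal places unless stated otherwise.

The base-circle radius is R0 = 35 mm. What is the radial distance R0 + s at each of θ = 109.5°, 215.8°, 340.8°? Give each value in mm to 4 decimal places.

seg 1 [0°–29.5°] cycloidal, h=24: full span → s += 24 → s = 24.0000
seg 2 [29.5°–55.1°] uniform, h=7: full span → s += 7 → s = 31.0000
seg 3 [55.1°–191.6°] simple-harmonic, h=7: θ=109.5° here. β=54.4, B=136.5. 7/2·(1 − cos(π·0.3985)) = 2.4031 → s = 33.4031
seg 3 [55.1°–191.6°] simple-harmonic, h=7: full span → s += 7 → s = 38.0000
seg 4 [191.6°–315.8°] uniform, h=29: θ=215.8° here. β=24.2, B=124.2. 29·24.2/124.2 = 5.6506 → s = 43.6506
seg 4 [191.6°–315.8°] uniform, h=29: full span → s += 29 → s = 67.0000
seg 5 [315.8°–336.8°] simple-harmonic, h=6: full span → s += 6 → s = 73.0000
seg 6 [336.8°–360°] uniform, h=-73: θ=340.8° here. β=4, B=23.2. -73·4/23.2 = -12.5862 → s = 60.4138
θ=109.5°: R = R0 + s = 35 + 33.4031 = 68.4031
θ=215.8°: R = R0 + s = 35 + 43.6506 = 78.6506
θ=340.8°: R = R0 + s = 35 + 60.4138 = 95.4138

θ=109.5°: 68.4031
θ=215.8°: 78.6506
θ=340.8°: 95.4138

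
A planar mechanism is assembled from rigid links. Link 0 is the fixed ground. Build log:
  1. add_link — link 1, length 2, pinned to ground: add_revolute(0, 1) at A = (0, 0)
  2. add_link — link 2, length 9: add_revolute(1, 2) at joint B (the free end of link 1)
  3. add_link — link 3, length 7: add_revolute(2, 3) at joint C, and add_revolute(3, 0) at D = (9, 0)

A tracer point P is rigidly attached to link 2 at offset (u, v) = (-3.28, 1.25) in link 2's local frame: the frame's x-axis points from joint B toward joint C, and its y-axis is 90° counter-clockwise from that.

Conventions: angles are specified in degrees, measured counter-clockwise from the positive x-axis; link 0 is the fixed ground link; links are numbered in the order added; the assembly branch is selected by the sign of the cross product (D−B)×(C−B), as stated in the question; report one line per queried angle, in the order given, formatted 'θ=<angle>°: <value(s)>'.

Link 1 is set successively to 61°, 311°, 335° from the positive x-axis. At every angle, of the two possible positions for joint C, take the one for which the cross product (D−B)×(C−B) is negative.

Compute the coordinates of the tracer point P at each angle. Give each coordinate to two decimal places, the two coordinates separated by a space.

A=(0,0), D=(9.00,0)
θ=61°: B = A + 2.00·(cos61°, sin61°) = (0.9696, 1.7492)
θ=61°: |BD| = 8.2187
θ=61°: circle(B,9.00) ∩ circle(D,7.00): a=6.0561, h=6.6576
θ=61°:   candidates: C₊=(8.3040,6.9653) cross=54.717; C₋=(5.4700,-6.0448) cross=-54.717
θ=61°:   branch - wants cross < 0 → take C=(5.4700,-6.0448) (cross=-54.717)
θ=61°: ex = (C−B)/|BC| = (0.5000,-0.8660); ey = (0.8660,0.5000)
θ=61°: P = B + -3.28·ex + 1.25·ey = (0.4120,5.2148)
θ=311°: B = A + 2.00·(cos311°, sin311°) = (1.3121, -1.5094)
θ=311°: |BD| = 7.8347
θ=311°: circle(B,9.00) ∩ circle(D,7.00): a=5.9595, h=6.7442
θ=311°:   candidates: C₊=(5.8607,6.2566) cross=52.838; C₋=(8.4593,-6.9791) cross=-52.838
θ=311°:   branch - wants cross < 0 → take C=(8.4593,-6.9791) (cross=-52.838)
θ=311°: ex = (C−B)/|BC| = (0.7941,-0.6077); ey = (0.6077,0.7941)
θ=311°: P = B + -3.28·ex + 1.25·ey = (-0.5330,1.4766)
θ=335°: B = A + 2.00·(cos335°, sin335°) = (1.8126, -0.8452)
θ=335°: |BD| = 7.2369
θ=335°: circle(B,9.00) ∩ circle(D,7.00): a=5.8293, h=6.8570
θ=335°:   candidates: C₊=(6.8012,6.6457) cross=49.624; C₋=(8.4029,-6.9745) cross=-49.624
θ=335°:   branch - wants cross < 0 → take C=(8.4029,-6.9745) (cross=-49.624)
θ=335°: ex = (C−B)/|BC| = (0.7323,-0.6810); ey = (0.6810,0.7323)
θ=335°: P = B + -3.28·ex + 1.25·ey = (0.2621,2.3039)

θ=61°: 0.41 5.21
θ=311°: -0.53 1.48
θ=335°: 0.26 2.30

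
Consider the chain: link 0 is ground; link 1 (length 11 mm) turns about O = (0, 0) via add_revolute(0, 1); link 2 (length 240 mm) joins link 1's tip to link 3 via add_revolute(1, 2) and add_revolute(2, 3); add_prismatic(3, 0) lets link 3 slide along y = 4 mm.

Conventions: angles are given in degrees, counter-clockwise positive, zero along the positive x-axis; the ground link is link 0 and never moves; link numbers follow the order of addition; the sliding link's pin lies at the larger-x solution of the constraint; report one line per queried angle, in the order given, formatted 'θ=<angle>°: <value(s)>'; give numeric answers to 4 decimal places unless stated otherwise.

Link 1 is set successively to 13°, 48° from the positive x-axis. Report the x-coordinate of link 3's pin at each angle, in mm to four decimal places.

geometry: r = 11 mm, L = 240 mm, e = 4 mm
θ=13°: crank pin P = (r cos θ, r sin θ) = (10.718071, 2.474462)
θ=13°: h = r sin θ − e = 2.474462 − 4 = -1.525538
θ=13°: x = r cos θ + √(L² − h²) = 10.718071 + 239.995151 = 250.713222
θ=48°: crank pin P = (r cos θ, r sin θ) = (7.360437, 8.174593)
θ=48°: h = r sin θ − e = 8.174593 − 4 = 4.174593
θ=48°: x = r cos θ + √(L² − h²) = 7.360437 + 239.963691 = 247.324127

θ=13°: 250.7132
θ=48°: 247.3241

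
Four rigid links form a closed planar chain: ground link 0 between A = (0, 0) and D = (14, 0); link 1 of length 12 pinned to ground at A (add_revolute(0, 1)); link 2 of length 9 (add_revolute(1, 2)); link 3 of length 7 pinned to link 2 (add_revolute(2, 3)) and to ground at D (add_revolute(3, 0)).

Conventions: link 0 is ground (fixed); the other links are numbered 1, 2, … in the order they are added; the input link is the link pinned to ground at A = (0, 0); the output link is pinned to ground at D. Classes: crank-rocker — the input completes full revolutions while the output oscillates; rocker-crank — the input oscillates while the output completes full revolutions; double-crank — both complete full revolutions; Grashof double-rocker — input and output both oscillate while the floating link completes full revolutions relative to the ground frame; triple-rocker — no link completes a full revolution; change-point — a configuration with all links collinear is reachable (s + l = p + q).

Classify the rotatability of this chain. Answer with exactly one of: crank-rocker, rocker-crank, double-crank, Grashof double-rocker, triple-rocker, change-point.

lengths: ground=14, input=12, coupler=9, output=7
sorted: s=7 (shortest), l=14 (longest), p+q=21
s + l = 21 vs p + q = 21
s + l = p + q → change-point (collinear configuration reachable)

change-point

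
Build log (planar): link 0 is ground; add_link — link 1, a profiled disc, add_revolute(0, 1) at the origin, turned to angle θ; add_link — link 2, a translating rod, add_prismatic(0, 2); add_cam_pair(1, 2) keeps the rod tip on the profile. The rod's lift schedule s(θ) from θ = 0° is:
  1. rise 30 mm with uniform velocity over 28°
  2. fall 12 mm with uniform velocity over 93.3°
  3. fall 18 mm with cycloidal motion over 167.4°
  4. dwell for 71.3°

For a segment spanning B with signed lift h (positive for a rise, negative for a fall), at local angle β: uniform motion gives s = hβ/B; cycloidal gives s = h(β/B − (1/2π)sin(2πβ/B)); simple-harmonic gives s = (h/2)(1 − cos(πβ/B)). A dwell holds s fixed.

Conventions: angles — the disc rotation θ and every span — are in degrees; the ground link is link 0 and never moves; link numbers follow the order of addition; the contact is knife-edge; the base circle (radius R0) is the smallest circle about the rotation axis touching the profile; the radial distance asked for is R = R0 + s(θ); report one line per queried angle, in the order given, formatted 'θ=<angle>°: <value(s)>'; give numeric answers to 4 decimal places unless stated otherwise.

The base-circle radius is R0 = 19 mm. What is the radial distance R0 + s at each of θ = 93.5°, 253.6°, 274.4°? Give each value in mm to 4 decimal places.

seg 1 [0°–28°] uniform, h=30: full span → s += 30 → s = 30.0000
seg 2 [28°–121.3°] uniform, h=-12: θ=93.5° here. β=65.5, B=93.3. -12·65.5/93.3 = -8.4244 → s = 21.5756
seg 2 [28°–121.3°] uniform, h=-12: full span → s += -12 → s = 18.0000
seg 3 [121.3°–288.7°] cycloidal, h=-18: θ=253.6° here. β=132.3, B=167.4. -18·(0.7903 − sin(2π·0.7903)/(2π)) = -16.9991 → s = 1.0009
seg 3 [121.3°–288.7°] cycloidal, h=-18: θ=274.4° here. β=153.1, B=167.4. -18·(0.9146 − sin(2π·0.9146)/(2π)) = -17.9272 → s = 0.0728
θ=93.5°: R = R0 + s = 19 + 21.5756 = 40.5756
θ=253.6°: R = R0 + s = 19 + 1.0009 = 20.0009
θ=274.4°: R = R0 + s = 19 + 0.0728 = 19.0728

θ=93.5°: 40.5756
θ=253.6°: 20.0009
θ=274.4°: 19.0728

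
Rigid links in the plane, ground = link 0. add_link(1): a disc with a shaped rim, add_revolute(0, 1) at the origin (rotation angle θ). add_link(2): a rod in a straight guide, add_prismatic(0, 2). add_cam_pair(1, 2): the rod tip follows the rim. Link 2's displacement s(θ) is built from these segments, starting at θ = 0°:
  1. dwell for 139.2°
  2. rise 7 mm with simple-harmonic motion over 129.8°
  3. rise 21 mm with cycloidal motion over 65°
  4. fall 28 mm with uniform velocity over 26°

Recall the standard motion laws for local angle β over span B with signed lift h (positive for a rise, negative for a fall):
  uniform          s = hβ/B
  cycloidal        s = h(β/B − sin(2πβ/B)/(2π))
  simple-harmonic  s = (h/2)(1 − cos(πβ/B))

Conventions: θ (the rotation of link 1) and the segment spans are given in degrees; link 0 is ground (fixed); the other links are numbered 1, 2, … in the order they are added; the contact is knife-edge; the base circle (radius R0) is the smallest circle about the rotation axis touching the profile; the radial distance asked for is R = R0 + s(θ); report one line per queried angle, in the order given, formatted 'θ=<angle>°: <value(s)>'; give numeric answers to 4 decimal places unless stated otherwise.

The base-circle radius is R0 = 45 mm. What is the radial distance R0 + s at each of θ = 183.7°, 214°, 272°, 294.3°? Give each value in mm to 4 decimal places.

segment 1 (0° to 139.2°, dwell): s unchanged at 0.0000
θ = 183.7° falls in segment 2 (139.2° to 269°, simple-harmonic, h = 7): β = 183.7 − 139.2 = 44.5°, B = 129.8°; Δs = 7/2·(1 − cos(π·0.3428)) = 1.8412; s = 0.0000 + 1.8412 = 1.8412
θ = 214° falls in segment 2 (139.2° to 269°, simple-harmonic, h = 7): β = 214 − 139.2 = 74.8°, B = 129.8°; Δs = 7/2·(1 − cos(π·0.5763)) = 4.3306; s = 0.0000 + 4.3306 = 4.3306
segment 2 (139.2° to 269°, simple-harmonic, h = 7) is passed completely: s = 0.0000 + (7) = 7.0000
θ = 272° falls in segment 3 (269° to 334°, cycloidal, h = 21): β = 272 − 269 = 3°, B = 65°; Δs = 21·(0.0462 − sin(2π·0.0462)/(2π)) = 0.0135; s = 7.0000 + 0.0135 = 7.0135
θ = 294.3° falls in segment 3 (269° to 334°, cycloidal, h = 21): β = 294.3 − 269 = 25.3°, B = 65°; Δs = 21·(0.3892 − sin(2π·0.3892)/(2π)) = 6.0310; s = 7.0000 + 6.0310 = 13.0310
θ=183.7°: R = R0 + s = 45 + 1.8412 = 46.8412
θ=214°: R = R0 + s = 45 + 4.3306 = 49.3306
θ=272°: R = R0 + s = 45 + 7.0135 = 52.0135
θ=294.3°: R = R0 + s = 45 + 13.0310 = 58.0310

θ=183.7°: 46.8412
θ=214°: 49.3306
θ=272°: 52.0135
θ=294.3°: 58.0310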